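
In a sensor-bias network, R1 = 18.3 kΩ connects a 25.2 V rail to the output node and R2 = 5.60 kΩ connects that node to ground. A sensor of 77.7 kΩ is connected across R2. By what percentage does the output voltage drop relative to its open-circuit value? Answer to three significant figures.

The divider's output (Thévenin) resistance is R1‖R2 = 4.288 kΩ.
Fractional drop under load = R_th/(R_th + R_L) = 4.288 / (4.288 + 77.7) = 0.05230.
So the output falls by 5.23 %.

5.23 %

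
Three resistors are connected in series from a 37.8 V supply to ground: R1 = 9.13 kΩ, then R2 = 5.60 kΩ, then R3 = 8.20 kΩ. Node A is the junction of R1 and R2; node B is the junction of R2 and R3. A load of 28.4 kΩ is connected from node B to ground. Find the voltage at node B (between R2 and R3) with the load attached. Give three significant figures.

At node B, R3 is in parallel with the load: R3‖R_L = 6.363 kΩ.
Below node A the resistance is R2 + (R3‖R_L) = 11.96 kΩ, so V_A = 37.8 × 11.96/21.09 = 21.44 V.
Then V_B = V_A × (R3‖R_L)/(R2 + R3‖R_L) = 21.44 × 6.363/11.96 = 11.4 V.

V ≈ 11.4 V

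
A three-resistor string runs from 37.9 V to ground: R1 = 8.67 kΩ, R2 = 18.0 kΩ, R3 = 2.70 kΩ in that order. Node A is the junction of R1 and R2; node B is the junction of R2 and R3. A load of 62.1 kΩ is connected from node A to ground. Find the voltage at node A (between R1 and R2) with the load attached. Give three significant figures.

Below node A the series string R2+R3 = 20.70 kΩ sits in parallel with the 62.1 kΩ load: 15.53 kΩ.
V_A = 37.9 × 15.53/(8.67 + 15.53) = 24.3 V.

V ≈ 24.3 V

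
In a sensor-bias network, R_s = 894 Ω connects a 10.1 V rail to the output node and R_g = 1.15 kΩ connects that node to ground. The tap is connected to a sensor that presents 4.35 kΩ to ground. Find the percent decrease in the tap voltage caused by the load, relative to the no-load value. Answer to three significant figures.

10.4 %

Unloaded V = 10.1 × 1150/2044 = 5.6825 V.
Loaded: R_g‖R_L = 909.5 Ω, giving V = 10.1 × 909.5/1804 = 5.0935 V.
Drop = (5.6825 − 5.0935) / 5.6825 = 10.4 %.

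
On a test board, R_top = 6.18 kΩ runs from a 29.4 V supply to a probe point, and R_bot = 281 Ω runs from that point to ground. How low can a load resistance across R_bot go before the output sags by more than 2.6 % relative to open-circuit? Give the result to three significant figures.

R_L(min) ≈ 10.1 kΩ

Output resistance R_th = R_top‖R_bot = (6180 × 281)/6461 = 268.8 Ω.
The fractional drop is R_th/(R_th + R_L); requiring this ≤ 0.0260 gives R_L ≥ R_th(1/0.0260 − 1) = 268.8 × 37.46 = 10.1 kΩ.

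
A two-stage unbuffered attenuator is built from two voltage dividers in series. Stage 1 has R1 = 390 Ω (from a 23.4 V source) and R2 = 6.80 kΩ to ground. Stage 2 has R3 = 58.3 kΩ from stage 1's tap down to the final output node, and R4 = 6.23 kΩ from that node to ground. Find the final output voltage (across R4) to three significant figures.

V_out ≈ 2.12 V

Stage 2 presents R3+R4 = 64530 Ω as a load on stage 1's tap.
Stage 1's lower leg becomes R2‖(R3+R4) = 6152 Ω, so V_mid = 23.4 × 6152/6542 = 22.00 V.
Stage 2 is itself unloaded: V_out = V_mid × R4/(R3+R4) = 22.00 × 6230/64530 = 2.12 V.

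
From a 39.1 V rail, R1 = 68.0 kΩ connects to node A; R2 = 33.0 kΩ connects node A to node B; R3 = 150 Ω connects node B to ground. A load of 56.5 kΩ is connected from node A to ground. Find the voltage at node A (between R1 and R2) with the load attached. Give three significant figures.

Below node A the series string R2+R3 = 33150 Ω sits in parallel with the 56500 Ω load: 20890 Ω.
V_A = 39.1 × 20890/(68000 + 20890) = 9.19 V.

V ≈ 9.19 V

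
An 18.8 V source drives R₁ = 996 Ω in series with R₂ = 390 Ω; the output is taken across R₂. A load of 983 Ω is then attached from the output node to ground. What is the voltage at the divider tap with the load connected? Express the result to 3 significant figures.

The load sits in parallel with R₂: R₂‖R_L = (390 × 983) / (390 + 983) = 279.2 Ω.
V_out = 18.8 × 279.2 / (996 + 279.2) = 18.8 × 279.2/1275 = 4.12 V.

V_out ≈ 4.12 V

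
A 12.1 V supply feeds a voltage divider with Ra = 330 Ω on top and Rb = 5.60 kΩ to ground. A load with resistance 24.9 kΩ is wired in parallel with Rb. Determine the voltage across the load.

V_out ≈ 11.3 V

The load sits in parallel with Rb: Rb‖R_L = (5600 × 24900) / (5600 + 24900) = 4572 Ω.
V_out = 12.1 × 4572 / (330 + 4572) = 12.1 × 4572/4902 = 11.3 V.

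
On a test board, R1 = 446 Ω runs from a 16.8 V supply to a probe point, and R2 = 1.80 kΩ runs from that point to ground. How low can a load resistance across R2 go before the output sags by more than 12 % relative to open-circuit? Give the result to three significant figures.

Output resistance R_th = R1‖R2 = (446 × 1800)/2246 = 357.4 Ω.
The fractional drop is R_th/(R_th + R_L); requiring this ≤ 0.120 gives R_L ≥ R_th(1/0.120 − 1) = 357.4 × 7.333 = 2.62 kΩ.

R_L(min) ≈ 2.62 kΩ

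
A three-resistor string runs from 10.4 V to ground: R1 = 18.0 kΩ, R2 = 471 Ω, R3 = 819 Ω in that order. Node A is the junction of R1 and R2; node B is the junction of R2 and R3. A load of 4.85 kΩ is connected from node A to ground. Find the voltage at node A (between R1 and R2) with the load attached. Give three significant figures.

V ≈ 0.557 V

Below node A the series string R2+R3 = 1290 Ω sits in parallel with the 4850 Ω load: 1019 Ω.
V_A = 10.4 × 1019/(18000 + 1019) = 0.557 V.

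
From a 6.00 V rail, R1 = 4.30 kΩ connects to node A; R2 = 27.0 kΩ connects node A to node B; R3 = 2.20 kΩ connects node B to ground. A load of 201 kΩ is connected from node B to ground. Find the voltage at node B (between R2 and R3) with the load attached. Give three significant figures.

At node B, R3 is in parallel with the load: R3‖R_L = 2.176 kΩ.
Below node A the resistance is R2 + (R3‖R_L) = 29.18 kΩ, so V_A = 6.00 × 29.18/33.48 = 5.229 V.
Then V_B = V_A × (R3‖R_L)/(R2 + R3‖R_L) = 5.229 × 2.176/29.18 = 0.390 V.

V ≈ 0.390 V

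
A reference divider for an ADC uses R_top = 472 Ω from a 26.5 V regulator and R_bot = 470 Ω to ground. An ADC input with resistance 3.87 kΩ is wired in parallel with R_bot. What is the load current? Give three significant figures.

I_L ≈ 3.22 mA

R_bot‖R_L = 419.1 Ω; V_out = 26.5 × 419.1/891.1 = 12.46 V.
I_L = V_out / R_L = 12.46 / 3.87 kΩ = 3.22 mA.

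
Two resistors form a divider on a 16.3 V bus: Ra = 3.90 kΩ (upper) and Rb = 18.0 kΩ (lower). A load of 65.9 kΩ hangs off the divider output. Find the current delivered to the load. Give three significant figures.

I_L ≈ 0.194 mA

Rb‖R_L = 14.14 kΩ; V_out = 16.3 × 14.14/18.04 = 12.78 V.
I_L = V_out / R_L = 12.78 / 65.9 kΩ = 0.194 mA.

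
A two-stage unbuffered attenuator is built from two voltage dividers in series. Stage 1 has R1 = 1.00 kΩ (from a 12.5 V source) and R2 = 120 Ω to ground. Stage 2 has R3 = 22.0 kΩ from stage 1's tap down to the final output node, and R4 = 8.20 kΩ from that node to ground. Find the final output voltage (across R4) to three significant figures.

Stage 2 presents R3+R4 = 30200 Ω as a load on stage 1's tap.
Stage 1's lower leg becomes R2‖(R3+R4) = 119.5 Ω, so V_mid = 12.5 × 119.5/1120 = 1.335 V.
Stage 2 is itself unloaded: V_out = V_mid × R4/(R3+R4) = 1.335 × 8200/30200 = 0.362 V.

V_out ≈ 0.362 V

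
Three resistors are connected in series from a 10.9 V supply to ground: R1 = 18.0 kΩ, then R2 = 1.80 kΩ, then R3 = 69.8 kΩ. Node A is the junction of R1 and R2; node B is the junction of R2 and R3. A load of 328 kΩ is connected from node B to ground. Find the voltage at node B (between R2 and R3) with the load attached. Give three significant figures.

At node B, R3 is in parallel with the load: R3‖R_L = 57.55 kΩ.
Below node A the resistance is R2 + (R3‖R_L) = 59.35 kΩ, so V_A = 10.9 × 59.35/77.35 = 8.364 V.
Then V_B = V_A × (R3‖R_L)/(R2 + R3‖R_L) = 8.364 × 57.55/59.35 = 8.11 V.

V ≈ 8.11 V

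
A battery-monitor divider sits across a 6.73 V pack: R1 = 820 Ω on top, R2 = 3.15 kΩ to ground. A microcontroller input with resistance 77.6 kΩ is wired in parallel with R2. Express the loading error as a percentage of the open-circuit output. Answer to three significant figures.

0.831 %

The divider's output (Thévenin) resistance is R1‖R2 = 650.6 Ω.
Fractional drop under load = R_th/(R_th + R_L) = 650.6 / (650.6 + 77600) = 0.008315.
So the output falls by 0.831 %.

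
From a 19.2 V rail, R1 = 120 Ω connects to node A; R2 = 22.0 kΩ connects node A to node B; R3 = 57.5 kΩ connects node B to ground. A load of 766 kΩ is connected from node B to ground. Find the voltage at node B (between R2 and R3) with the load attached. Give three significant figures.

V ≈ 13.6 V

At node B, R3 is in parallel with the load: R3‖R_L = 53490 Ω.
Below node A the resistance is R2 + (R3‖R_L) = 75490 Ω, so V_A = 19.2 × 75490/75610 = 19.17 V.
Then V_B = V_A × (R3‖R_L)/(R2 + R3‖R_L) = 19.17 × 53490/75490 = 13.6 V.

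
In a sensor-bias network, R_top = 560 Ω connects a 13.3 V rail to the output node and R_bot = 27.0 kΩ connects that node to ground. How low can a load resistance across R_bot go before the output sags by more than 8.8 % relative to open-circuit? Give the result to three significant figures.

Output resistance R_th = R_top‖R_bot = (560 × 27000)/27560 = 548.6 Ω.
The fractional drop is R_th/(R_th + R_L); requiring this ≤ 0.0880 gives R_L ≥ R_th(1/0.0880 − 1) = 548.6 × 10.36 = 5.69 kΩ.

R_L(min) ≈ 5.69 kΩ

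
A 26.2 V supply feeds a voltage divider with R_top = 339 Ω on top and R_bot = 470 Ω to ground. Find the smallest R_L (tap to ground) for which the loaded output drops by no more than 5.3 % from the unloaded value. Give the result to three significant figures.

R_L(min) ≈ 3.52 kΩ

Output resistance R_th = R_top‖R_bot = (339 × 470)/809.0 = 196.9 Ω.
The fractional drop is R_th/(R_th + R_L); requiring this ≤ 0.0530 gives R_L ≥ R_th(1/0.0530 − 1) = 196.9 × 17.87 = 3.52 kΩ.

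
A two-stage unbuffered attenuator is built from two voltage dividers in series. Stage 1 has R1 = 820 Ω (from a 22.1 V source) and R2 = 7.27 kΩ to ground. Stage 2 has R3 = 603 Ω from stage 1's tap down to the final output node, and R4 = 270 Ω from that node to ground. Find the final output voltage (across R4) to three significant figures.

Stage 2 presents R3+R4 = 873.0 Ω as a load on stage 1's tap.
Stage 1's lower leg becomes R2‖(R3+R4) = 779.4 Ω, so V_mid = 22.1 × 779.4/1599 = 10.77 V.
Stage 2 is itself unloaded: V_out = V_mid × R4/(R3+R4) = 10.77 × 270/873.0 = 3.33 V.

V_out ≈ 3.33 V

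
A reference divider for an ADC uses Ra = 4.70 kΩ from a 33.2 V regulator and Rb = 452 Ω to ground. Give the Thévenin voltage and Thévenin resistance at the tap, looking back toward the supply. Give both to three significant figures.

V_th = 2.91 V, R_th = 412 Ω

V_th is the open-circuit tap voltage: 33.2 × 452/(4700 + 452) = 2.91 V.
With the supply zeroed, Ra and Rb appear in parallel from the tap: R_th = Ra‖Rb = (4700 × 452)/5152 = 412 Ω.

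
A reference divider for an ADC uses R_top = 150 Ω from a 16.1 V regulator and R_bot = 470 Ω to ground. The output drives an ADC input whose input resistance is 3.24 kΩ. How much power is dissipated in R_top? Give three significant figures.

P ≈ 124 mW

Total resistance from the source is R_top + (R_bot‖R_L) = 560.5 Ω, so I = 16.1/560.5 Ω = 28.73 mA.
P = I²·R_top = (28.73 mA)² × 150 Ω = 124 mW.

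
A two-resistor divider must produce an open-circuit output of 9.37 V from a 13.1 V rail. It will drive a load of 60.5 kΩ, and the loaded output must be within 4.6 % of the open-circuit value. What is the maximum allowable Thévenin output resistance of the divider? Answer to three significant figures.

Loading drop = R_th/(R_th + R_L) ≤ 0.0460, so R_th ≤ R_L · ε/(1−ε) = 60.5 kΩ × 0.0460/0.9540 = 2.92 kΩ.

R_th ≤ 2.92 kΩ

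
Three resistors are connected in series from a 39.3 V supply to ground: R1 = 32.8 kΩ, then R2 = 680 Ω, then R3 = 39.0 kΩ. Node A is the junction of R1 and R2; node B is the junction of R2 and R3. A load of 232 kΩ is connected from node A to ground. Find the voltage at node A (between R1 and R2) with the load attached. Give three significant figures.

V ≈ 20.0 V

Below node A the series string R2+R3 = 39680 Ω sits in parallel with the 232000 Ω load: 33880 Ω.
V_A = 39.3 × 33880/(32800 + 33880) = 20.0 V.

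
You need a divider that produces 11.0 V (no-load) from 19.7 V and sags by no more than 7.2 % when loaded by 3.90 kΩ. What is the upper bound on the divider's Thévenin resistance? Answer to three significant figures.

R_th ≤ 303 Ω

Loading drop = R_th/(R_th + R_L) ≤ 0.0720, so R_th ≤ R_L · ε/(1−ε) = 3.90 kΩ × 0.0720/0.9280 = 303 Ω.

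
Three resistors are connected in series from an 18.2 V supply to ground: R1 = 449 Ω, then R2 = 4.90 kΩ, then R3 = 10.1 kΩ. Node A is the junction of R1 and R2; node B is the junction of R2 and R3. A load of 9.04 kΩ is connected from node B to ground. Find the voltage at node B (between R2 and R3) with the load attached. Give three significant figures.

At node B, R3 is in parallel with the load: R3‖R_L = 4770 Ω.
Below node A the resistance is R2 + (R3‖R_L) = 9670 Ω, so V_A = 18.2 × 9670/10120 = 17.39 V.
Then V_B = V_A × (R3‖R_L)/(R2 + R3‖R_L) = 17.39 × 4770/9670 = 8.58 V.

V ≈ 8.58 V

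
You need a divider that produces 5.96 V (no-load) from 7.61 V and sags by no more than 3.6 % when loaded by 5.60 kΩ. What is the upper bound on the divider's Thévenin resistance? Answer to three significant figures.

R_th ≤ 209 Ω

Loading drop = R_th/(R_th + R_L) ≤ 0.0360, so R_th ≤ R_L · ε/(1−ε) = 5.60 kΩ × 0.0360/0.9640 = 209 Ω.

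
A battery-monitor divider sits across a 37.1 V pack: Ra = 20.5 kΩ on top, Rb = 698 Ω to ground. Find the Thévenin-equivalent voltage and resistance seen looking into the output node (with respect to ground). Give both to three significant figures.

V_th is the open-circuit tap voltage: 37.1 × 698/(20500 + 698) = 1.22 V.
With the supply zeroed, Ra and Rb appear in parallel from the tap: R_th = Ra‖Rb = (20500 × 698)/21200 = 675 Ω.

V_th = 1.22 V, R_th = 675 Ω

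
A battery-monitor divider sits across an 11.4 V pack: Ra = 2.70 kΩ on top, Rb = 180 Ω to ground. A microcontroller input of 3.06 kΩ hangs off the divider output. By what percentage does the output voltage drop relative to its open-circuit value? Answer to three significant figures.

The divider's output (Thévenin) resistance is Ra‖Rb = 168.8 Ω.
Fractional drop under load = R_th/(R_th + R_L) = 168.8 / (168.8 + 3060) = 0.05226.
So the output falls by 5.23 %.

5.23 %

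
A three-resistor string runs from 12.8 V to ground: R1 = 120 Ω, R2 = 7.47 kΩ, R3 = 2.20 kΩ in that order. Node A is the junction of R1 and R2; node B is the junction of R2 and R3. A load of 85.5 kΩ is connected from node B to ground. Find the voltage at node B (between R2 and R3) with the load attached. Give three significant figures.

At node B, R3 is in parallel with the load: R3‖R_L = 2145 Ω.
Below node A the resistance is R2 + (R3‖R_L) = 9615 Ω, so V_A = 12.8 × 9615/9735 = 12.64 V.
Then V_B = V_A × (R3‖R_L)/(R2 + R3‖R_L) = 12.64 × 2145/9615 = 2.82 V.

V ≈ 2.82 V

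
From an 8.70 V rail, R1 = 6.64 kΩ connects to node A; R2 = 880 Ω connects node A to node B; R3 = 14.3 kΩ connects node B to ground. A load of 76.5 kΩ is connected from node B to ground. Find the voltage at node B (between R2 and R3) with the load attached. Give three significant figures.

At node B, R3 is in parallel with the load: R3‖R_L = 12050 Ω.
Below node A the resistance is R2 + (R3‖R_L) = 12930 Ω, so V_A = 8.70 × 12930/19570 = 5.748 V.
Then V_B = V_A × (R3‖R_L)/(R2 + R3‖R_L) = 5.748 × 12050/12930 = 5.36 V.

V ≈ 5.36 V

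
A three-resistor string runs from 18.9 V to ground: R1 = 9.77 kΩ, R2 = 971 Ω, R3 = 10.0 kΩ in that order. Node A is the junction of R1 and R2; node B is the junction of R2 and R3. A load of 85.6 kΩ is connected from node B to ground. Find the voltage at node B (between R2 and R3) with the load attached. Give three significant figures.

V ≈ 8.59 V

At node B, R3 is in parallel with the load: R3‖R_L = 8954 Ω.
Below node A the resistance is R2 + (R3‖R_L) = 9925 Ω, so V_A = 18.9 × 9925/19690 = 9.524 V.
Then V_B = V_A × (R3‖R_L)/(R2 + R3‖R_L) = 9.524 × 8954/9925 = 8.59 V.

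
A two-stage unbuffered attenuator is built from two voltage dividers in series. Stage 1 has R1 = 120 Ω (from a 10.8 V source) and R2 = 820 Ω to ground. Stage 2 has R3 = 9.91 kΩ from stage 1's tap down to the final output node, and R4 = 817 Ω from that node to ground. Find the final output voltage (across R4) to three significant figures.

V_out ≈ 0.711 V

Stage 2 presents R3+R4 = 10730 Ω as a load on stage 1's tap.
Stage 1's lower leg becomes R2‖(R3+R4) = 761.8 Ω, so V_mid = 10.8 × 761.8/881.8 = 9.330 V.
Stage 2 is itself unloaded: V_out = V_mid × R4/(R3+R4) = 9.330 × 817/10730 = 0.711 V.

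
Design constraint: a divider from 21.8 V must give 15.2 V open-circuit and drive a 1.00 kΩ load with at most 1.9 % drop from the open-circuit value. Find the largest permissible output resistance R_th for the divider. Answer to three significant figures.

R_th ≤ 19.4 Ω

Loading drop = R_th/(R_th + R_L) ≤ 0.0190, so R_th ≤ R_L · ε/(1−ε) = 1.00 kΩ × 0.0190/0.9810 = 19.4 Ω.
(Any R1, R2 with R2/(R1+R2) = 0.697 and R1‖R2 ≤ 19.4 Ω will meet the spec.)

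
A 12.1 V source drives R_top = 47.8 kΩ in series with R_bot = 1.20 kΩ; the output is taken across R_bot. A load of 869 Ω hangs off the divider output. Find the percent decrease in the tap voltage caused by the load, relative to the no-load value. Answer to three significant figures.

The divider's output (Thévenin) resistance is R_top‖R_bot = 1171 Ω.
Fractional drop under load = R_th/(R_th + R_L) = 1171 / (1171 + 869) = 0.5739.
So the output falls by 57.4 %.

57.4 %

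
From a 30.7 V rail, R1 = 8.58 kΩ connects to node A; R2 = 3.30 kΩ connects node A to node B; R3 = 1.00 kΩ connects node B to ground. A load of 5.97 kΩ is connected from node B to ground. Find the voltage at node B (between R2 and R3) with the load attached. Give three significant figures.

V ≈ 2.06 V

At node B, R3 is in parallel with the load: R3‖R_L = 0.8565 kΩ.
Below node A the resistance is R2 + (R3‖R_L) = 4.157 kΩ, so V_A = 30.7 × 4.157/12.74 = 10.02 V.
Then V_B = V_A × (R3‖R_L)/(R2 + R3‖R_L) = 10.02 × 0.8565/4.157 = 2.06 V.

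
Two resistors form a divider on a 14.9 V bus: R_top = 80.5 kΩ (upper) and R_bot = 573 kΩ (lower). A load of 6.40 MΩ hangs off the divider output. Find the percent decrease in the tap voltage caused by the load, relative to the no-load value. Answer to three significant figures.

1.09 %

The divider's output (Thévenin) resistance is R_top‖R_bot = 70.58 kΩ.
Fractional drop under load = R_th/(R_th + R_L) = 70.58 / (70.58 + 6400) = 0.01091.
So the output falls by 1.09 %.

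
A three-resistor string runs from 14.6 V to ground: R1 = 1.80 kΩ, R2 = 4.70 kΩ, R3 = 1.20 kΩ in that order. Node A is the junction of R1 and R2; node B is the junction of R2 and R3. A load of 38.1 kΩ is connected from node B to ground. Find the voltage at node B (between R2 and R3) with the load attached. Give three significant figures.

V ≈ 2.22 V

At node B, R3 is in parallel with the load: R3‖R_L = 1.163 kΩ.
Below node A the resistance is R2 + (R3‖R_L) = 5.863 kΩ, so V_A = 14.6 × 5.863/7.663 = 11.17 V.
Then V_B = V_A × (R3‖R_L)/(R2 + R3‖R_L) = 11.17 × 1.163/5.863 = 2.22 V.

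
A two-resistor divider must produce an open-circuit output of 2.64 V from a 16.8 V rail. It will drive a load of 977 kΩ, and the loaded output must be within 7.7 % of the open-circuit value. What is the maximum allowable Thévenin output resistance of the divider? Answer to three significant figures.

R_th ≤ 81.5 kΩ

Loading drop = R_th/(R_th + R_L) ≤ 0.0770, so R_th ≤ R_L · ε/(1−ε) = 977 kΩ × 0.0770/0.9230 = 81.5 kΩ.
(Any R1, R2 with R2/(R1+R2) = 0.157 and R1‖R2 ≤ 81.5 kΩ will meet the spec.)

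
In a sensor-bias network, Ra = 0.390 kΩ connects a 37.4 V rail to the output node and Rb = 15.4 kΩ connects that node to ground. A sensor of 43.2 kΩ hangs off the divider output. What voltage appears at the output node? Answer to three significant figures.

The load sits in parallel with Rb: Rb‖R_L = (15400 × 43200) / (15400 + 43200) = 11350 Ω.
V_out = 37.4 × 11350 / (390 + 11350) = 37.4 × 11350/11740 = 36.2 V.

V_out ≈ 36.2 V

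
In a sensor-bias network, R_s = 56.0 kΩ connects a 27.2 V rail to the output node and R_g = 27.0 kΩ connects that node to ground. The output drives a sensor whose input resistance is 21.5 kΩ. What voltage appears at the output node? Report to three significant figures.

The load sits in parallel with R_g: R_g‖R_L = (27.0 × 21.5) / (27.0 + 21.5) = 11.97 kΩ.
V_out = 27.2 × 11.97 / (56.0 + 11.97) = 27.2 × 11.97/67.97 = 4.79 V.

V_out ≈ 4.79 V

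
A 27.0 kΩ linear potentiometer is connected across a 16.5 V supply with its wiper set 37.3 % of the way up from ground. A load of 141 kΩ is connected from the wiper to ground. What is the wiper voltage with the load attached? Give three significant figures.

The wiper splits the pot into (1−α)R = 16.93 kΩ above and αR = 10.07 kΩ below.
Lower section ‖ load = 9.400 kΩ.
V_wiper = 16.5 × 9.400/(16.93 + 9.400) = 5.89 V.

V ≈ 5.89 V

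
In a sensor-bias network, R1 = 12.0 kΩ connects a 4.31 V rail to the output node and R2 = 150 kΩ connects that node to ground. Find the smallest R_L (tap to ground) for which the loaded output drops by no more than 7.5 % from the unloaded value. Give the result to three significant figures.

R_L(min) ≈ 137 kΩ

Output resistance R_th = R1‖R2 = (12.0 × 150)/162.0 = 11.11 kΩ.
The fractional drop is R_th/(R_th + R_L); requiring this ≤ 0.0750 gives R_L ≥ R_th(1/0.0750 − 1) = 11.11 × 12.33 = 137 kΩ.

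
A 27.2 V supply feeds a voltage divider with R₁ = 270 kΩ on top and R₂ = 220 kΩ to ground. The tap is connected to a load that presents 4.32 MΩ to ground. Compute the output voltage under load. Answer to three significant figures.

V_out ≈ 11.9 V

The load sits in parallel with R₂: R₂‖R_L = (220 × 4320) / (220 + 4320) = 209.3 kΩ.
V_out = 27.2 × 209.3 / (270 + 209.3) = 27.2 × 209.3/479.3 = 11.9 V.
(Unloaded it would have been 12.2 V.)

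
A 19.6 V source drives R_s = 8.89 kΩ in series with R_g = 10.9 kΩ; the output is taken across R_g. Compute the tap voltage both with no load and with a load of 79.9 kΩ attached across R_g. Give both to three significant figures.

Open-circuit: V = 19.6 × 10.9/(8.89 + 10.9) = 10.8 V.
With the load, R_g becomes R_g‖R_L = 9.592 kΩ, so V = 19.6 × 9.592/18.48 = 10.2 V.

Unloaded: 10.8 V; loaded: 10.2 V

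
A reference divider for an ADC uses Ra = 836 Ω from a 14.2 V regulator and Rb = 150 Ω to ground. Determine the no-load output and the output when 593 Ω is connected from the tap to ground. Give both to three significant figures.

Open-circuit: V = 14.2 × 150/(836 + 150) = 2.16 V.
With the load, Rb becomes Rb‖R_L = 119.7 Ω, so V = 14.2 × 119.7/955.7 = 1.78 V.

Unloaded: 2.16 V; loaded: 1.78 V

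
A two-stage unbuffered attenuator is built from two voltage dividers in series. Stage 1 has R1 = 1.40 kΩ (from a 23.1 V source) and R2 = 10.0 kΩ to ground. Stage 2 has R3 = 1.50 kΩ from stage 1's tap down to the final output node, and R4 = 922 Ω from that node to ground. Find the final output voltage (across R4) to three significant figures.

Stage 2 presents R3+R4 = 2422 Ω as a load on stage 1's tap.
Stage 1's lower leg becomes R2‖(R3+R4) = 1950 Ω, so V_mid = 23.1 × 1950/3350 = 13.45 V.
Stage 2 is itself unloaded: V_out = V_mid × R4/(R3+R4) = 13.45 × 922/2422 = 5.12 V.

V_out ≈ 5.12 V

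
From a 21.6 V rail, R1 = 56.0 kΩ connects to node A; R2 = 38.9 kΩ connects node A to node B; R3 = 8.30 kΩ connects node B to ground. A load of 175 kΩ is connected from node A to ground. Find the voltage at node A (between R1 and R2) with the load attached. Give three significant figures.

Below node A the series string R2+R3 = 47.20 kΩ sits in parallel with the 175 kΩ load: 37.17 kΩ.
V_A = 21.6 × 37.17/(56.0 + 37.17) = 8.62 V.

V ≈ 8.62 V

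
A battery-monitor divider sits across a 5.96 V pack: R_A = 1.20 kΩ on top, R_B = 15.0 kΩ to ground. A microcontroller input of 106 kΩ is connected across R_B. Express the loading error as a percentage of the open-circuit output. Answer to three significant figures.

1.04 %

The divider's output (Thévenin) resistance is R_A‖R_B = 1.111 kΩ.
Fractional drop under load = R_th/(R_th + R_L) = 1.111 / (1.111 + 106) = 0.01037.
So the output falls by 1.04 %.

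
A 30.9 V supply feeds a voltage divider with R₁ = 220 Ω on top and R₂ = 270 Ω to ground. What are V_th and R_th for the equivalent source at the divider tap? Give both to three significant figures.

V_th = 17.0 V, R_th = 121 Ω

V_th is the open-circuit tap voltage: 30.9 × 270/(220 + 270) = 17.0 V.
With the supply zeroed, R₁ and R₂ appear in parallel from the tap: R_th = R₁‖R₂ = (220 × 270)/490.0 = 121 Ω.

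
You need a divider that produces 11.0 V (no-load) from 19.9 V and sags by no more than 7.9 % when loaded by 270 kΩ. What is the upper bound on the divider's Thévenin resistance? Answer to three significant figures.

R_th ≤ 23.2 kΩ

Loading drop = R_th/(R_th + R_L) ≤ 0.0790, so R_th ≤ R_L · ε/(1−ε) = 270 kΩ × 0.0790/0.9210 = 23.2 kΩ.
(Any R1, R2 with R2/(R1+R2) = 0.553 and R1‖R2 ≤ 23.2 kΩ will meet the spec.)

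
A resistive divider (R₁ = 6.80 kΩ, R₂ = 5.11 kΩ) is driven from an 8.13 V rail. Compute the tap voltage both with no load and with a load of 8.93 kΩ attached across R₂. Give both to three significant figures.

Unloaded: 3.49 V; loaded: 2.63 V

Open-circuit: V = 8.13 × 5.11/(6.80 + 5.11) = 3.49 V.
With the load, R₂ becomes R₂‖R_L = 3.250 kΩ, so V = 8.13 × 3.250/10.05 = 2.63 V.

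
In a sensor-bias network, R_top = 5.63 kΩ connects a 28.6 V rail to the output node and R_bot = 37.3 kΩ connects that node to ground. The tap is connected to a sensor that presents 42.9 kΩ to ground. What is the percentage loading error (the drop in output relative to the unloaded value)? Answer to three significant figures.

10.2 %

Unloaded V = 28.6 × 37.3/42.93 = 24.849 V.
Loaded: R_bot‖R_L = 19.95 kΩ, giving V = 28.6 × 19.95/25.58 = 22.306 V.
Drop = (24.849 − 22.306) / 24.849 = 10.2 %.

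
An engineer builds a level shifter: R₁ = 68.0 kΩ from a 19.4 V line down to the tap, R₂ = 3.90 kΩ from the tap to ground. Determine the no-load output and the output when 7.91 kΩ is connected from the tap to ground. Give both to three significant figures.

Open-circuit: V = 19.4 × 3.90/(68.0 + 3.90) = 1.05 V.
With the load, R₂ becomes R₂‖R_L = 2.612 kΩ, so V = 19.4 × 2.612/70.61 = 0.718 V.

Unloaded: 1.05 V; loaded: 0.718 V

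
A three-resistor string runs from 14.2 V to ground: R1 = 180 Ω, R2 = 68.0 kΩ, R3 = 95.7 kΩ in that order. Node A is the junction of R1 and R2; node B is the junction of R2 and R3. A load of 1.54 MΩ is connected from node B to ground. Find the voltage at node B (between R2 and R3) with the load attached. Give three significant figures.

V ≈ 8.08 V

At node B, R3 is in parallel with the load: R3‖R_L = 90100 Ω.
Below node A the resistance is R2 + (R3‖R_L) = 158100 Ω, so V_A = 14.2 × 158100/158300 = 14.18 V.
Then V_B = V_A × (R3‖R_L)/(R2 + R3‖R_L) = 14.18 × 90100/158100 = 8.08 V.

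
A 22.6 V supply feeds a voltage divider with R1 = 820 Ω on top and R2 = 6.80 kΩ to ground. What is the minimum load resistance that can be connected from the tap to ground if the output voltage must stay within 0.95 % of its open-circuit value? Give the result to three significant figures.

Output resistance R_th = R1‖R2 = (820 × 6800)/7620 = 731.8 Ω.
The fractional drop is R_th/(R_th + R_L); requiring this ≤ 0.00950 gives R_L ≥ R_th(1/0.00950 − 1) = 731.8 × 104.3 = 76.3 kΩ.

R_L(min) ≈ 76.3 kΩ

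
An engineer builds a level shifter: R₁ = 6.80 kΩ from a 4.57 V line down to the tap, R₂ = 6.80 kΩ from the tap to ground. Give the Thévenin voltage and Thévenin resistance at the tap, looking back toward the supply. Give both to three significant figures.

V_th = 2.29 V, R_th = 3.40 kΩ

V_th is the open-circuit tap voltage: 4.57 × 6.80/(6.80 + 6.80) = 2.29 V.
With the supply zeroed, R₁ and R₂ appear in parallel from the tap: R_th = R₁‖R₂ = (6.80 × 6.80)/13.60 = 3.40 kΩ.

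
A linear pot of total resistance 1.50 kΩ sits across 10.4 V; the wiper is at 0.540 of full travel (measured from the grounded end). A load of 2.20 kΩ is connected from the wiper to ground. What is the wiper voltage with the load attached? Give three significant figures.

V ≈ 4.80 V

The wiper splits the pot into (1−α)R = 690.0 Ω above and αR = 810.0 Ω below.
Lower section ‖ load = 592.0 Ω.
V_wiper = 10.4 × 592.0/(690.0 + 592.0) = 4.80 V.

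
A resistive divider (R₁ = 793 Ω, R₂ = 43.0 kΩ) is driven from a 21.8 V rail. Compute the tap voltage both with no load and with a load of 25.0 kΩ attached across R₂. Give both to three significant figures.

Unloaded: 21.4 V; loaded: 20.8 V

Open-circuit: V = 21.8 × 43000/(793 + 43000) = 21.4 V.
With the load, R₂ becomes R₂‖R_L = 15810 Ω, so V = 21.8 × 15810/16600 = 20.8 V.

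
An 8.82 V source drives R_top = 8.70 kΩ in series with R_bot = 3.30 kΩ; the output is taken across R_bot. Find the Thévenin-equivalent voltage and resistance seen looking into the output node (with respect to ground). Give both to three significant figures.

V_th = 2.43 V, R_th = 2.39 kΩ

V_th is the open-circuit tap voltage: 8.82 × 3.30/(8.70 + 3.30) = 2.43 V.
With the supply zeroed, R_top and R_bot appear in parallel from the tap: R_th = R_top‖R_bot = (8.70 × 3.30)/12.00 = 2.39 kΩ.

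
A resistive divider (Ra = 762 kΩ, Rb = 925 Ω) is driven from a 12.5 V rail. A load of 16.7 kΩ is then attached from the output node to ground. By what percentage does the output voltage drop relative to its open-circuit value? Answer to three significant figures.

The divider's output (Thévenin) resistance is Ra‖Rb = 923.9 Ω.
Fractional drop under load = R_th/(R_th + R_L) = 923.9 / (923.9 + 16700) = 0.05242.
So the output falls by 5.24 %.

5.24 %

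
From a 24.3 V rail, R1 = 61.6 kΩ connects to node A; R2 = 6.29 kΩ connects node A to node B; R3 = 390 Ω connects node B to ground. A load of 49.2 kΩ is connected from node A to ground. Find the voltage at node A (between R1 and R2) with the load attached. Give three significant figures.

Below node A the series string R2+R3 = 6680 Ω sits in parallel with the 49200 Ω load: 5881 Ω.
V_A = 24.3 × 5881/(61600 + 5881) = 2.12 V.

V ≈ 2.12 V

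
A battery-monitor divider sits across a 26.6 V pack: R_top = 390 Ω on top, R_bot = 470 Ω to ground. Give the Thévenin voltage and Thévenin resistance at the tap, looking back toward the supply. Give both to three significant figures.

V_th = 14.5 V, R_th = 213 Ω

V_th is the open-circuit tap voltage: 26.6 × 470/(390 + 470) = 14.5 V.
With the supply zeroed, R_top and R_bot appear in parallel from the tap: R_th = R_top‖R_bot = (390 × 470)/860.0 = 213 Ω.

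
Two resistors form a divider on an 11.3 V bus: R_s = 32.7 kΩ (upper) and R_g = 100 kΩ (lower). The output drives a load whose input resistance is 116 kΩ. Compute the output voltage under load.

V_out ≈ 7.02 V

The load sits in parallel with R_g: R_g‖R_L = (100 × 116) / (100 + 116) = 53.70 kΩ.
V_out = 11.3 × 53.70 / (32.7 + 53.70) = 11.3 × 53.70/86.40 = 7.02 V.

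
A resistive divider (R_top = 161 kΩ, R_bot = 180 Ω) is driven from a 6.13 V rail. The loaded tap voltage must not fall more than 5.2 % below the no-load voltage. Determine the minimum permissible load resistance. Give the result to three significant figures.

Output resistance R_th = R_top‖R_bot = (161000 × 180)/161200 = 179.8 Ω.
The fractional drop is R_th/(R_th + R_L); requiring this ≤ 0.0520 gives R_L ≥ R_th(1/0.0520 − 1) = 179.8 × 18.23 = 3.28 kΩ.

R_L(min) ≈ 3.28 kΩ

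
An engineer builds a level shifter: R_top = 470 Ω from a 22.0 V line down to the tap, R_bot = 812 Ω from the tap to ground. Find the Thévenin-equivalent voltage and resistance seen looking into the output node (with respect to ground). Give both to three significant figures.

V_th = 13.9 V, R_th = 298 Ω

V_th is the open-circuit tap voltage: 22.0 × 812/(470 + 812) = 13.9 V.
With the supply zeroed, R_top and R_bot appear in parallel from the tap: R_th = R_top‖R_bot = (470 × 812)/1282 = 298 Ω.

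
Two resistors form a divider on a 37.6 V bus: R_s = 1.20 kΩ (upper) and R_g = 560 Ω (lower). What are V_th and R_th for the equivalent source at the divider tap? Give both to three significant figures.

V_th = 12.0 V, R_th = 382 Ω

V_th is the open-circuit tap voltage: 37.6 × 560/(1200 + 560) = 12.0 V.
With the supply zeroed, R_s and R_g appear in parallel from the tap: R_th = R_s‖R_g = (1200 × 560)/1760 = 382 Ω.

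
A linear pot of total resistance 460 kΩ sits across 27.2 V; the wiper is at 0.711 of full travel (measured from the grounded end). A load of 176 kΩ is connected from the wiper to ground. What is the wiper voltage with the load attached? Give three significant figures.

The wiper splits the pot into (1−α)R = 132.9 kΩ above and αR = 327.1 kΩ below.
Lower section ‖ load = 114.4 kΩ.
V_wiper = 27.2 × 114.4/(132.9 + 114.4) = 12.6 V.

V ≈ 12.6 V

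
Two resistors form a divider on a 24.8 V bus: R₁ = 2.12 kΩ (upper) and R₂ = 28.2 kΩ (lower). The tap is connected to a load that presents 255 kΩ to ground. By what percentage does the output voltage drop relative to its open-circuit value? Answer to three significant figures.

The divider's output (Thévenin) resistance is R₁‖R₂ = 1.972 kΩ.
Fractional drop under load = R_th/(R_th + R_L) = 1.972 / (1.972 + 255) = 0.007673.
So the output falls by 0.767 %.

0.767 %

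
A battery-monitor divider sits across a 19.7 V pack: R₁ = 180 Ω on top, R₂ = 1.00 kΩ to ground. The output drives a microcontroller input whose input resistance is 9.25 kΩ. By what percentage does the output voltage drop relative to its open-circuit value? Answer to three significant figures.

The divider's output (Thévenin) resistance is R₁‖R₂ = 152.5 Ω.
Fractional drop under load = R_th/(R_th + R_L) = 152.5 / (152.5 + 9250) = 0.01622.
So the output falls by 1.62 %.

1.62 %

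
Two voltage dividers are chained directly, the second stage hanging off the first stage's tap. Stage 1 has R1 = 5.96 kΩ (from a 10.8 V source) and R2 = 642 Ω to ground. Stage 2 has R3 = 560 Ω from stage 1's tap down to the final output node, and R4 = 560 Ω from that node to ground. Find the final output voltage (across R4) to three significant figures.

V_out ≈ 0.346 V

Stage 2 presents R3+R4 = 1120 Ω as a load on stage 1's tap.
Stage 1's lower leg becomes R2‖(R3+R4) = 408.1 Ω, so V_mid = 10.8 × 408.1/6368 = 0.6921 V.
Stage 2 is itself unloaded: V_out = V_mid × R4/(R3+R4) = 0.6921 × 560/1120 = 0.346 V.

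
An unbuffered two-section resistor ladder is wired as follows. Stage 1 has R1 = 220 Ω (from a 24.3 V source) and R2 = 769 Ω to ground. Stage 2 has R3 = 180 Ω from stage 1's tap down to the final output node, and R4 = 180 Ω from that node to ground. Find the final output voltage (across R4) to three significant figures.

Stage 2 presents R3+R4 = 360.0 Ω as a load on stage 1's tap.
Stage 1's lower leg becomes R2‖(R3+R4) = 245.2 Ω, so V_mid = 24.3 × 245.2/465.2 = 12.81 V.
Stage 2 is itself unloaded: V_out = V_mid × R4/(R3+R4) = 12.81 × 180/360.0 = 6.40 V.

V_out ≈ 6.40 V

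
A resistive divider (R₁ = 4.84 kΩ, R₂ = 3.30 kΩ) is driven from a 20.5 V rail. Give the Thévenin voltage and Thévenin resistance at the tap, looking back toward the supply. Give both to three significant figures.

V_th is the open-circuit tap voltage: 20.5 × 3.30/(4.84 + 3.30) = 8.31 V.
With the supply zeroed, R₁ and R₂ appear in parallel from the tap: R_th = R₁‖R₂ = (4.84 × 3.30)/8.140 = 1.96 kΩ.

V_th = 8.31 V, R_th = 1.96 kΩ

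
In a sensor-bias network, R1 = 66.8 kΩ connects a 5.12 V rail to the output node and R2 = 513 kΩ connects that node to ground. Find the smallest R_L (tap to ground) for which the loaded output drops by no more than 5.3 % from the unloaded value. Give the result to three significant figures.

R_L(min) ≈ 1.06 MΩ

Output resistance R_th = R1‖R2 = (66.8 × 513)/579.8 = 59.10 kΩ.
The fractional drop is R_th/(R_th + R_L); requiring this ≤ 0.0530 gives R_L ≥ R_th(1/0.0530 − 1) = 59.10 × 17.87 = 1.06 MΩ.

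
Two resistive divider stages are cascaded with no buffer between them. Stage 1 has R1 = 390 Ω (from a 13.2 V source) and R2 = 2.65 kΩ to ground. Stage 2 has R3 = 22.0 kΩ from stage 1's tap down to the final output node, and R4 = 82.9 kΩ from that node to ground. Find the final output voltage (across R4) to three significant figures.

V_out ≈ 9.06 V

Stage 2 presents R3+R4 = 104900 Ω as a load on stage 1's tap.
Stage 1's lower leg becomes R2‖(R3+R4) = 2585 Ω, so V_mid = 13.2 × 2585/2975 = 11.47 V.
Stage 2 is itself unloaded: V_out = V_mid × R4/(R3+R4) = 11.47 × 82900/104900 = 9.06 V.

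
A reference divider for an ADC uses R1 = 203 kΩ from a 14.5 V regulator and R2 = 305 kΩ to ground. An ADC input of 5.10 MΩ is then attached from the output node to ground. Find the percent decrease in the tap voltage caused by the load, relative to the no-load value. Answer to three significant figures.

2.33 %

The divider's output (Thévenin) resistance is R1‖R2 = 121.9 kΩ.
Fractional drop under load = R_th/(R_th + R_L) = 121.9 / (121.9 + 5100) = 0.02334.
So the output falls by 2.33 %.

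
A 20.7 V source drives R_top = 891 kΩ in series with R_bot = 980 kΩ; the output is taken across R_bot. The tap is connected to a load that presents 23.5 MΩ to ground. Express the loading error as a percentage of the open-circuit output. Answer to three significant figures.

1.95 %

The divider's output (Thévenin) resistance is R_top‖R_bot = 466.7 kΩ.
Fractional drop under load = R_th/(R_th + R_L) = 466.7 / (466.7 + 23500) = 0.01947.
So the output falls by 1.95 %.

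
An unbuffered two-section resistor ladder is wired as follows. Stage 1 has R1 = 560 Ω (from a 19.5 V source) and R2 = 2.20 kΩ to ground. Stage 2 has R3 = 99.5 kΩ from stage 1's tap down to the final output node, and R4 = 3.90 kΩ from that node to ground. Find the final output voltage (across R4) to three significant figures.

V_out ≈ 0.584 V

Stage 2 presents R3+R4 = 103400 Ω as a load on stage 1's tap.
Stage 1's lower leg becomes R2‖(R3+R4) = 2154 Ω, so V_mid = 19.5 × 2154/2714 = 15.48 V.
Stage 2 is itself unloaded: V_out = V_mid × R4/(R3+R4) = 15.48 × 3900/103400 = 0.584 V.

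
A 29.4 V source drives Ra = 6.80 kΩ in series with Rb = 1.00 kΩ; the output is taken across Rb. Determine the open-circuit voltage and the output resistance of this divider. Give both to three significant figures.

V_th = 3.77 V, R_th = 872 Ω

V_th is the open-circuit tap voltage: 29.4 × 1.00/(6.80 + 1.00) = 3.77 V.
With the supply zeroed, Ra and Rb appear in parallel from the tap: R_th = Ra‖Rb = (6.80 × 1.00)/7.800 = 872 Ω.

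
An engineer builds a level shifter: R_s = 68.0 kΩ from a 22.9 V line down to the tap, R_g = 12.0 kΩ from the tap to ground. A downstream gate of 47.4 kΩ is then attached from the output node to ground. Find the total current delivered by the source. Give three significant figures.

I ≈ 0.295 mA

R_g‖R_L = 9.576 kΩ, so the source sees R_s + R_g‖R_L = 77.58 kΩ.
I = 22.9 V / 77.58 kΩ = 0.295 mA.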